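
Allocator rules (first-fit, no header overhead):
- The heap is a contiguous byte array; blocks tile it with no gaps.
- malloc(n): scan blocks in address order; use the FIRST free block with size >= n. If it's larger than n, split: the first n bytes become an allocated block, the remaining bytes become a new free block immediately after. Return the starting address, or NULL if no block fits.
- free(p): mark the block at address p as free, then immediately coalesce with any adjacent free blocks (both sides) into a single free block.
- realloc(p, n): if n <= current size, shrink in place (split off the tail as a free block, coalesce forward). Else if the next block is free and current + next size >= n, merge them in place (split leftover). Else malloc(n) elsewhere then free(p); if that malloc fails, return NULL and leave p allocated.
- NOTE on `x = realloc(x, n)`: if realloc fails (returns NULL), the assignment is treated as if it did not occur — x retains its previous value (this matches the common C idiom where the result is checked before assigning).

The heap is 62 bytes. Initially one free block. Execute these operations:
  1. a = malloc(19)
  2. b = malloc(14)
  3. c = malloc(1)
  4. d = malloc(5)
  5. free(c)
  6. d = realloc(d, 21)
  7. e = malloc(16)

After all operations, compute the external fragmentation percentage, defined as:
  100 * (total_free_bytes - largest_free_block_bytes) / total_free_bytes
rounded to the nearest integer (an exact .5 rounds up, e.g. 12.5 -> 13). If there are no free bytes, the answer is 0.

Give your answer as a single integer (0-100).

Op 1: a = malloc(19) -> a = 0; heap: [0-18 ALLOC][19-61 FREE]
Op 2: b = malloc(14) -> b = 19; heap: [0-18 ALLOC][19-32 ALLOC][33-61 FREE]
Op 3: c = malloc(1) -> c = 33; heap: [0-18 ALLOC][19-32 ALLOC][33-33 ALLOC][34-61 FREE]
Op 4: d = malloc(5) -> d = 34; heap: [0-18 ALLOC][19-32 ALLOC][33-33 ALLOC][34-38 ALLOC][39-61 FREE]
Op 5: free(c) -> (freed c); heap: [0-18 ALLOC][19-32 ALLOC][33-33 FREE][34-38 ALLOC][39-61 FREE]
Op 6: d = realloc(d, 21) -> d = 34; heap: [0-18 ALLOC][19-32 ALLOC][33-33 FREE][34-54 ALLOC][55-61 FREE]
Op 7: e = malloc(16) -> e = NULL; heap: [0-18 ALLOC][19-32 ALLOC][33-33 FREE][34-54 ALLOC][55-61 FREE]
Free blocks: [1 7] total_free=8 largest=7 -> 100*(8-7)/8 = 100/8 = 12.5 -> rounds to 13

Answer: 13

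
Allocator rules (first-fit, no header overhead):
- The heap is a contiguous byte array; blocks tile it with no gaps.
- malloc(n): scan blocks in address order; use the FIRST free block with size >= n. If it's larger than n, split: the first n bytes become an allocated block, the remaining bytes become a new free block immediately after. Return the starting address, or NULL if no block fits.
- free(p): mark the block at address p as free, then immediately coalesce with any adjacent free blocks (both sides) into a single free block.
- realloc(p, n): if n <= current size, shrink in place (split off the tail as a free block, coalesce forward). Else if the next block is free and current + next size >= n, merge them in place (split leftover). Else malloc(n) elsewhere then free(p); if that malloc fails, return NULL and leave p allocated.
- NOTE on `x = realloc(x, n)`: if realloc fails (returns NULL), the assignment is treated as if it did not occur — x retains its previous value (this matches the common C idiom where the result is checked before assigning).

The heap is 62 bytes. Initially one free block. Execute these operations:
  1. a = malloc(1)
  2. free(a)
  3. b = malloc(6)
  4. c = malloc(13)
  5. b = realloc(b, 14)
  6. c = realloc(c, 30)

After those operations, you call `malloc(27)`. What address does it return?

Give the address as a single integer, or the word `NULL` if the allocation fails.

Op 1: a = malloc(1) -> a = 0; heap: [0-0 ALLOC][1-61 FREE]
Op 2: free(a) -> (freed a); heap: [0-61 FREE]
Op 3: b = malloc(6) -> b = 0; heap: [0-5 ALLOC][6-61 FREE]
Op 4: c = malloc(13) -> c = 6; heap: [0-5 ALLOC][6-18 ALLOC][19-61 FREE]
Op 5: b = realloc(b, 14) -> b = 19; heap: [0-5 FREE][6-18 ALLOC][19-32 ALLOC][33-61 FREE]
Op 6: c = realloc(c, 30) -> NULL (c unchanged); heap: [0-5 FREE][6-18 ALLOC][19-32 ALLOC][33-61 FREE]
malloc(27): first-fit scan over [0-5 FREE][6-18 ALLOC][19-32 ALLOC][33-61 FREE] -> 33

Answer: 33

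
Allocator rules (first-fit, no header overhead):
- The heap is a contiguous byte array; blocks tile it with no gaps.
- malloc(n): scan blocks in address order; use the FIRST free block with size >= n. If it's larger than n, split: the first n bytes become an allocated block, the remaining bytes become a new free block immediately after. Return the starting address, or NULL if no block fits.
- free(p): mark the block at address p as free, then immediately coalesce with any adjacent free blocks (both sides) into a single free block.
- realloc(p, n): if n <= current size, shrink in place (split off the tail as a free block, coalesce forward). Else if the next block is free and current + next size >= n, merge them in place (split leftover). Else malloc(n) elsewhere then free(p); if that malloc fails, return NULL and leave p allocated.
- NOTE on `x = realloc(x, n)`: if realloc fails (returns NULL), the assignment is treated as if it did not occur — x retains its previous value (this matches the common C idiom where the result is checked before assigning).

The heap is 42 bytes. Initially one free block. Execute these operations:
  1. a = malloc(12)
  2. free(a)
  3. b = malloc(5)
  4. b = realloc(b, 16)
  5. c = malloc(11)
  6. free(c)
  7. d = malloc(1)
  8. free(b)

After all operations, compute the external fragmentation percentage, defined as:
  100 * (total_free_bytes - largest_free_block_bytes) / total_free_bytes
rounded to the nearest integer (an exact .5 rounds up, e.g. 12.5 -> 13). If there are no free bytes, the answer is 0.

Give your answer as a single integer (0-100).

Op 1: a = malloc(12) -> a = 0; heap: [0-11 ALLOC][12-41 FREE]
Op 2: free(a) -> (freed a); heap: [0-41 FREE]
Op 3: b = malloc(5) -> b = 0; heap: [0-4 ALLOC][5-41 FREE]
Op 4: b = realloc(b, 16) -> b = 0; heap: [0-15 ALLOC][16-41 FREE]
Op 5: c = malloc(11) -> c = 16; heap: [0-15 ALLOC][16-26 ALLOC][27-41 FREE]
Op 6: free(c) -> (freed c); heap: [0-15 ALLOC][16-41 FREE]
Op 7: d = malloc(1) -> d = 16; heap: [0-15 ALLOC][16-16 ALLOC][17-41 FREE]
Op 8: free(b) -> (freed b); heap: [0-15 FREE][16-16 ALLOC][17-41 FREE]
Free blocks: [16 25] total_free=41 largest=25 -> 100*(41-25)/41 = 1600/41 ≈ 39.024 -> rounds to 39

Answer: 39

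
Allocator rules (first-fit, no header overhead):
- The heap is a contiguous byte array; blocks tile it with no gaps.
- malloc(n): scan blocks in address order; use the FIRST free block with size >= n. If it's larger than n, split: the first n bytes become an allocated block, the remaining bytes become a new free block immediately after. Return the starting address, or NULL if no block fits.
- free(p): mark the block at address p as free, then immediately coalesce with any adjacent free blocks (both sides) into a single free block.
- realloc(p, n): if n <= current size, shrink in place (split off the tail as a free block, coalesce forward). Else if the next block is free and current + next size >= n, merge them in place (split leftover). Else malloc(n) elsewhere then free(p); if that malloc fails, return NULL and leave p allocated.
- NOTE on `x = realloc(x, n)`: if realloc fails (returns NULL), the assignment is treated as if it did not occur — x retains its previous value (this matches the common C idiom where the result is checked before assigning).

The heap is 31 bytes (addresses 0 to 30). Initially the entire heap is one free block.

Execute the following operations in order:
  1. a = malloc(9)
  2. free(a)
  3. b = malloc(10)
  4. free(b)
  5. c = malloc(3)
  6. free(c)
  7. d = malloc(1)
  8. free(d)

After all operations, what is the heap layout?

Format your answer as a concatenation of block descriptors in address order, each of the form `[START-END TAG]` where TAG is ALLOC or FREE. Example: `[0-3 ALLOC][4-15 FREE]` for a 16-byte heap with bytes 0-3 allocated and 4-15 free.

Answer: [0-30 FREE]

Derivation:
Op 1: a = malloc(9) -> a = 0; heap: [0-8 ALLOC][9-30 FREE]
Op 2: free(a) -> (freed a); heap: [0-30 FREE]
Op 3: b = malloc(10) -> b = 0; heap: [0-9 ALLOC][10-30 FREE]
Op 4: free(b) -> (freed b); heap: [0-30 FREE]
Op 5: c = malloc(3) -> c = 0; heap: [0-2 ALLOC][3-30 FREE]
Op 6: free(c) -> (freed c); heap: [0-30 FREE]
Op 7: d = malloc(1) -> d = 0; heap: [0-0 ALLOC][1-30 FREE]
Op 8: free(d) -> (freed d); heap: [0-30 FREE]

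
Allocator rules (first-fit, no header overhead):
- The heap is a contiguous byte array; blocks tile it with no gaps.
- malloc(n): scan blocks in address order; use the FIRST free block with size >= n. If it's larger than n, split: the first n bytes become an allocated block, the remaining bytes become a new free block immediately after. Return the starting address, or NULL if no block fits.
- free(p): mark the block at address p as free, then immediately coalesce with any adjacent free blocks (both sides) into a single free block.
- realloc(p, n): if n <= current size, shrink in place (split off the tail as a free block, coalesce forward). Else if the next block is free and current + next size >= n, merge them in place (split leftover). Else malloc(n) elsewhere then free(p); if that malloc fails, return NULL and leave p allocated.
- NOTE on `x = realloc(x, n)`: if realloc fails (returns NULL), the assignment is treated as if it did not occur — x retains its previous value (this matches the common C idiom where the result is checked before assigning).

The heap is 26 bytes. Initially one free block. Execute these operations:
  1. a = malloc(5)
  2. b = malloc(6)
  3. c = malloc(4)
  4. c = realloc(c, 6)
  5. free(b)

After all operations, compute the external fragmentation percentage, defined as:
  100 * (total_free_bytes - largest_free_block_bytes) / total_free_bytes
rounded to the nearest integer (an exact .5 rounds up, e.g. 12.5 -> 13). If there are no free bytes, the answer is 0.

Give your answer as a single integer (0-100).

Op 1: a = malloc(5) -> a = 0; heap: [0-4 ALLOC][5-25 FREE]
Op 2: b = malloc(6) -> b = 5; heap: [0-4 ALLOC][5-10 ALLOC][11-25 FREE]
Op 3: c = malloc(4) -> c = 11; heap: [0-4 ALLOC][5-10 ALLOC][11-14 ALLOC][15-25 FREE]
Op 4: c = realloc(c, 6) -> c = 11; heap: [0-4 ALLOC][5-10 ALLOC][11-16 ALLOC][17-25 FREE]
Op 5: free(b) -> (freed b); heap: [0-4 ALLOC][5-10 FREE][11-16 ALLOC][17-25 FREE]
Free blocks: [6 9] total_free=15 largest=9 -> 100*(15-9)/15 = 600/15 = 40

Answer: 40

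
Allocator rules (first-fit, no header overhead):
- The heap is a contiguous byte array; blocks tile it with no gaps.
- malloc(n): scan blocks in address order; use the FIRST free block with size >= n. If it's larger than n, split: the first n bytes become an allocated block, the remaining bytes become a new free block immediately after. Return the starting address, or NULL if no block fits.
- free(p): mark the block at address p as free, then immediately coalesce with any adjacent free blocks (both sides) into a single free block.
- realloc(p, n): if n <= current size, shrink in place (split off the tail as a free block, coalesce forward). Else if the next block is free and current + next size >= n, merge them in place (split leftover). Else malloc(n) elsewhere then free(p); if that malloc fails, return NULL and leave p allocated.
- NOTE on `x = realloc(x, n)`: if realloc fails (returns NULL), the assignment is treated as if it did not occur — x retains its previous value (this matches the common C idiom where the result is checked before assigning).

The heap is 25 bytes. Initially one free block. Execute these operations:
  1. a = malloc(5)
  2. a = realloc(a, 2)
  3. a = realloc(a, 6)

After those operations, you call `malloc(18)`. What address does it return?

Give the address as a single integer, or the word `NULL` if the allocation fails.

Answer: 6

Derivation:
Op 1: a = malloc(5) -> a = 0; heap: [0-4 ALLOC][5-24 FREE]
Op 2: a = realloc(a, 2) -> a = 0; heap: [0-1 ALLOC][2-24 FREE]
Op 3: a = realloc(a, 6) -> a = 0; heap: [0-5 ALLOC][6-24 FREE]
malloc(18): first-fit scan over [0-5 ALLOC][6-24 FREE] -> 6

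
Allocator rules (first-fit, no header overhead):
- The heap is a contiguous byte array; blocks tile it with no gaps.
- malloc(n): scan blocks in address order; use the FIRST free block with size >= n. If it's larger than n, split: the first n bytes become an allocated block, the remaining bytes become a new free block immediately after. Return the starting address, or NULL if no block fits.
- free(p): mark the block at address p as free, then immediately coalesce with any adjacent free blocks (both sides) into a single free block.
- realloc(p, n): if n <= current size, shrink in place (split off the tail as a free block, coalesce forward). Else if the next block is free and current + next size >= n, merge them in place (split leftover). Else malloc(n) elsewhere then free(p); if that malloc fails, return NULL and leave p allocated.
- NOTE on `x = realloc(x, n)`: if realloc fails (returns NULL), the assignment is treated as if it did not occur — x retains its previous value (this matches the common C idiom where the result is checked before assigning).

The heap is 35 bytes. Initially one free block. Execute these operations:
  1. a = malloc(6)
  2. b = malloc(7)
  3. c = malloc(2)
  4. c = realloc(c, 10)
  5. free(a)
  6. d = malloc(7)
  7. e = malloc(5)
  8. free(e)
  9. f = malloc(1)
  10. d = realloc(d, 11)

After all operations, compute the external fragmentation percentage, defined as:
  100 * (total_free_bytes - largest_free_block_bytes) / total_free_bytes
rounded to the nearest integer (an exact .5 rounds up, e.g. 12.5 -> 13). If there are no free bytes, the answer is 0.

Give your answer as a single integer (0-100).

Op 1: a = malloc(6) -> a = 0; heap: [0-5 ALLOC][6-34 FREE]
Op 2: b = malloc(7) -> b = 6; heap: [0-5 ALLOC][6-12 ALLOC][13-34 FREE]
Op 3: c = malloc(2) -> c = 13; heap: [0-5 ALLOC][6-12 ALLOC][13-14 ALLOC][15-34 FREE]
Op 4: c = realloc(c, 10) -> c = 13; heap: [0-5 ALLOC][6-12 ALLOC][13-22 ALLOC][23-34 FREE]
Op 5: free(a) -> (freed a); heap: [0-5 FREE][6-12 ALLOC][13-22 ALLOC][23-34 FREE]
Op 6: d = malloc(7) -> d = 23; heap: [0-5 FREE][6-12 ALLOC][13-22 ALLOC][23-29 ALLOC][30-34 FREE]
Op 7: e = malloc(5) -> e = 0; heap: [0-4 ALLOC][5-5 FREE][6-12 ALLOC][13-22 ALLOC][23-29 ALLOC][30-34 FREE]
Op 8: free(e) -> (freed e); heap: [0-5 FREE][6-12 ALLOC][13-22 ALLOC][23-29 ALLOC][30-34 FREE]
Op 9: f = malloc(1) -> f = 0; heap: [0-0 ALLOC][1-5 FREE][6-12 ALLOC][13-22 ALLOC][23-29 ALLOC][30-34 FREE]
Op 10: d = realloc(d, 11) -> d = 23; heap: [0-0 ALLOC][1-5 FREE][6-12 ALLOC][13-22 ALLOC][23-33 ALLOC][34-34 FREE]
Free blocks: [5 1] total_free=6 largest=5 -> 100*(6-5)/6 = 100/6 ≈ 16.667 -> rounds to 17

Answer: 17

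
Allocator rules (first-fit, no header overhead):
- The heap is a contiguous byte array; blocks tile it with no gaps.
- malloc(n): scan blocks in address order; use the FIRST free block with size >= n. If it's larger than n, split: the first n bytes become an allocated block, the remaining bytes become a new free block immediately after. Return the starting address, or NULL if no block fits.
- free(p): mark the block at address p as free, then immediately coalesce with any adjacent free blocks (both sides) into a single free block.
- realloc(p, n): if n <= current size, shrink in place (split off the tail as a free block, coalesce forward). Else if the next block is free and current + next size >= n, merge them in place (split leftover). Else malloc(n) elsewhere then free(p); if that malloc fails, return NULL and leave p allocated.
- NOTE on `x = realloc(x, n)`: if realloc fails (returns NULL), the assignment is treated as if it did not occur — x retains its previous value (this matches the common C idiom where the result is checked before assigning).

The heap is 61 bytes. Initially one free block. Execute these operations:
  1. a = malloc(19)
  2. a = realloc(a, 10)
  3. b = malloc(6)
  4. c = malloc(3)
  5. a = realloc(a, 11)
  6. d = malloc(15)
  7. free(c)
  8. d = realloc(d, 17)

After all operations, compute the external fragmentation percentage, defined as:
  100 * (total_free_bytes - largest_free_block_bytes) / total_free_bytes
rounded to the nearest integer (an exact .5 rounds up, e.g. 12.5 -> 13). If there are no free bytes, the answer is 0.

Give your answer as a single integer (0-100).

Answer: 48

Derivation:
Op 1: a = malloc(19) -> a = 0; heap: [0-18 ALLOC][19-60 FREE]
Op 2: a = realloc(a, 10) -> a = 0; heap: [0-9 ALLOC][10-60 FREE]
Op 3: b = malloc(6) -> b = 10; heap: [0-9 ALLOC][10-15 ALLOC][16-60 FREE]
Op 4: c = malloc(3) -> c = 16; heap: [0-9 ALLOC][10-15 ALLOC][16-18 ALLOC][19-60 FREE]
Op 5: a = realloc(a, 11) -> a = 19; heap: [0-9 FREE][10-15 ALLOC][16-18 ALLOC][19-29 ALLOC][30-60 FREE]
Op 6: d = malloc(15) -> d = 30; heap: [0-9 FREE][10-15 ALLOC][16-18 ALLOC][19-29 ALLOC][30-44 ALLOC][45-60 FREE]
Op 7: free(c) -> (freed c); heap: [0-9 FREE][10-15 ALLOC][16-18 FREE][19-29 ALLOC][30-44 ALLOC][45-60 FREE]
Op 8: d = realloc(d, 17) -> d = 30; heap: [0-9 FREE][10-15 ALLOC][16-18 FREE][19-29 ALLOC][30-46 ALLOC][47-60 FREE]
Free blocks: [10 3 14] total_free=27 largest=14 -> 100*(27-14)/27 = 1300/27 ≈ 48.148 -> rounds to 48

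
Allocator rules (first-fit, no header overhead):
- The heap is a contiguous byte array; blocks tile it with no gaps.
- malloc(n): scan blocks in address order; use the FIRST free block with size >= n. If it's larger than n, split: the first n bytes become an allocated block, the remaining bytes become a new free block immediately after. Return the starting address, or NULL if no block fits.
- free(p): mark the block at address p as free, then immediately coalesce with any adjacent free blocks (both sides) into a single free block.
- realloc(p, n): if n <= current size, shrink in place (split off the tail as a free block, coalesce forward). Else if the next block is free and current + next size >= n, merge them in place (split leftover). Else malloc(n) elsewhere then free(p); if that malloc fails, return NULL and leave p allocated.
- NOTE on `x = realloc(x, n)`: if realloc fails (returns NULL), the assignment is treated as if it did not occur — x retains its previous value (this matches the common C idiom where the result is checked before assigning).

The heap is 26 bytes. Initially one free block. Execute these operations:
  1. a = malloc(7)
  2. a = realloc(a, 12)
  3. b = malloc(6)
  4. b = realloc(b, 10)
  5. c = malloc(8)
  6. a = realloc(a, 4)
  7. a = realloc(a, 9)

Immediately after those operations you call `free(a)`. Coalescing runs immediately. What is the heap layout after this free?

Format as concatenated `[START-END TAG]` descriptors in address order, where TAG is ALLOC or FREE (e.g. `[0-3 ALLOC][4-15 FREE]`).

Answer: [0-11 FREE][12-21 ALLOC][22-25 FREE]

Derivation:
Op 1: a = malloc(7) -> a = 0; heap: [0-6 ALLOC][7-25 FREE]
Op 2: a = realloc(a, 12) -> a = 0; heap: [0-11 ALLOC][12-25 FREE]
Op 3: b = malloc(6) -> b = 12; heap: [0-11 ALLOC][12-17 ALLOC][18-25 FREE]
Op 4: b = realloc(b, 10) -> b = 12; heap: [0-11 ALLOC][12-21 ALLOC][22-25 FREE]
Op 5: c = malloc(8) -> c = NULL; heap: [0-11 ALLOC][12-21 ALLOC][22-25 FREE]
Op 6: a = realloc(a, 4) -> a = 0; heap: [0-3 ALLOC][4-11 FREE][12-21 ALLOC][22-25 FREE]
Op 7: a = realloc(a, 9) -> a = 0; heap: [0-8 ALLOC][9-11 FREE][12-21 ALLOC][22-25 FREE]
free(a): a = 0 -> block [0-8 ALLOC]; mark free, coalesce with adjacent free neighbors -> [0-11 FREE][12-21 ALLOC][22-25 FREE]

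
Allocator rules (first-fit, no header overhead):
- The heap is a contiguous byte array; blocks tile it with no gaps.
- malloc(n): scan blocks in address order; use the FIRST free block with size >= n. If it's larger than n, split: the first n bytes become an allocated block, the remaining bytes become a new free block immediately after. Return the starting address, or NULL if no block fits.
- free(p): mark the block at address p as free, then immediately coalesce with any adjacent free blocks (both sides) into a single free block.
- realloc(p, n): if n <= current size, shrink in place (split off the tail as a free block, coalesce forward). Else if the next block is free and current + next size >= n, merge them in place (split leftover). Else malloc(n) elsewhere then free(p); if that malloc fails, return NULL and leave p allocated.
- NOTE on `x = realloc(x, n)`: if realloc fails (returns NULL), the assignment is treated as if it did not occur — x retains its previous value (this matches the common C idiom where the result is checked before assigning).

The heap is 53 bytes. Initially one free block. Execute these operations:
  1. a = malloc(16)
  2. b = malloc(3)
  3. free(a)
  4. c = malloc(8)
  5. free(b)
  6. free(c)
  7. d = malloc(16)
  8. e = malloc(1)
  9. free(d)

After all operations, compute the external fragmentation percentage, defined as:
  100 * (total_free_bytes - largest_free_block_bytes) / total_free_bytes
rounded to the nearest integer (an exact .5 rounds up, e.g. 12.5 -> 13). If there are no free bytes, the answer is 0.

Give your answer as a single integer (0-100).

Op 1: a = malloc(16) -> a = 0; heap: [0-15 ALLOC][16-52 FREE]
Op 2: b = malloc(3) -> b = 16; heap: [0-15 ALLOC][16-18 ALLOC][19-52 FREE]
Op 3: free(a) -> (freed a); heap: [0-15 FREE][16-18 ALLOC][19-52 FREE]
Op 4: c = malloc(8) -> c = 0; heap: [0-7 ALLOC][8-15 FREE][16-18 ALLOC][19-52 FREE]
Op 5: free(b) -> (freed b); heap: [0-7 ALLOC][8-52 FREE]
Op 6: free(c) -> (freed c); heap: [0-52 FREE]
Op 7: d = malloc(16) -> d = 0; heap: [0-15 ALLOC][16-52 FREE]
Op 8: e = malloc(1) -> e = 16; heap: [0-15 ALLOC][16-16 ALLOC][17-52 FREE]
Op 9: free(d) -> (freed d); heap: [0-15 FREE][16-16 ALLOC][17-52 FREE]
Free blocks: [16 36] total_free=52 largest=36 -> 100*(52-36)/52 = 1600/52 ≈ 30.769 -> rounds to 31

Answer: 31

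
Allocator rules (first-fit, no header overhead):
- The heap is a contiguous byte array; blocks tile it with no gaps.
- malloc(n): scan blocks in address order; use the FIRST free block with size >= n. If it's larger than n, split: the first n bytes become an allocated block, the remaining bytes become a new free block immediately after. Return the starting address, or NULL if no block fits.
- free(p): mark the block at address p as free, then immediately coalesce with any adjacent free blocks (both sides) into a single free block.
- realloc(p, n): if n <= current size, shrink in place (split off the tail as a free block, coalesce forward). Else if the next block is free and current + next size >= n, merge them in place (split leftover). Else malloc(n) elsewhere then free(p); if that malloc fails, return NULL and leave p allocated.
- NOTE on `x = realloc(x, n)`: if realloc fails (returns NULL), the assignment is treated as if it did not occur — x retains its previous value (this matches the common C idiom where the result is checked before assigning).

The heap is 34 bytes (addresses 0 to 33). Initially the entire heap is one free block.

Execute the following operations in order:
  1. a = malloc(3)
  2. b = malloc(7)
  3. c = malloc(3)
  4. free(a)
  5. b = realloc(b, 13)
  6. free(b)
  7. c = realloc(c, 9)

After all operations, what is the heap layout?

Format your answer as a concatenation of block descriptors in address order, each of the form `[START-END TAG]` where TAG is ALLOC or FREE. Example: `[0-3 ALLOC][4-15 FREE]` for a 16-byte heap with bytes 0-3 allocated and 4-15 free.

Answer: [0-9 FREE][10-18 ALLOC][19-33 FREE]

Derivation:
Op 1: a = malloc(3) -> a = 0; heap: [0-2 ALLOC][3-33 FREE]
Op 2: b = malloc(7) -> b = 3; heap: [0-2 ALLOC][3-9 ALLOC][10-33 FREE]
Op 3: c = malloc(3) -> c = 10; heap: [0-2 ALLOC][3-9 ALLOC][10-12 ALLOC][13-33 FREE]
Op 4: free(a) -> (freed a); heap: [0-2 FREE][3-9 ALLOC][10-12 ALLOC][13-33 FREE]
Op 5: b = realloc(b, 13) -> b = 13; heap: [0-9 FREE][10-12 ALLOC][13-25 ALLOC][26-33 FREE]
Op 6: free(b) -> (freed b); heap: [0-9 FREE][10-12 ALLOC][13-33 FREE]
Op 7: c = realloc(c, 9) -> c = 10; heap: [0-9 FREE][10-18 ALLOC][19-33 FREE]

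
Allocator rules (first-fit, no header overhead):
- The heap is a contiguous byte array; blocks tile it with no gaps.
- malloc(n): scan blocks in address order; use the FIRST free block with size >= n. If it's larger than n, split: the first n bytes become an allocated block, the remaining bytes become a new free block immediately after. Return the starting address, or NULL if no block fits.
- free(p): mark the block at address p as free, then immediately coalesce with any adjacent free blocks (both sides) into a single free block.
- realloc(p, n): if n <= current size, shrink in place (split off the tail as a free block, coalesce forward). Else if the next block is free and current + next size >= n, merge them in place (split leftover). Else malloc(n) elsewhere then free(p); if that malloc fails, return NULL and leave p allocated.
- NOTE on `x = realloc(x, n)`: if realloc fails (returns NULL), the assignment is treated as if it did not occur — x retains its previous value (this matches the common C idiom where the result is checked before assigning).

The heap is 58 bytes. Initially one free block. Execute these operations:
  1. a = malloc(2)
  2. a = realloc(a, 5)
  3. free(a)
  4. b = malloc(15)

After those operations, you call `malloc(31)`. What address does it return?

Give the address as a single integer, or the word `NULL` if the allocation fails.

Answer: 15

Derivation:
Op 1: a = malloc(2) -> a = 0; heap: [0-1 ALLOC][2-57 FREE]
Op 2: a = realloc(a, 5) -> a = 0; heap: [0-4 ALLOC][5-57 FREE]
Op 3: free(a) -> (freed a); heap: [0-57 FREE]
Op 4: b = malloc(15) -> b = 0; heap: [0-14 ALLOC][15-57 FREE]
malloc(31): first-fit scan over [0-14 ALLOC][15-57 FREE] -> 15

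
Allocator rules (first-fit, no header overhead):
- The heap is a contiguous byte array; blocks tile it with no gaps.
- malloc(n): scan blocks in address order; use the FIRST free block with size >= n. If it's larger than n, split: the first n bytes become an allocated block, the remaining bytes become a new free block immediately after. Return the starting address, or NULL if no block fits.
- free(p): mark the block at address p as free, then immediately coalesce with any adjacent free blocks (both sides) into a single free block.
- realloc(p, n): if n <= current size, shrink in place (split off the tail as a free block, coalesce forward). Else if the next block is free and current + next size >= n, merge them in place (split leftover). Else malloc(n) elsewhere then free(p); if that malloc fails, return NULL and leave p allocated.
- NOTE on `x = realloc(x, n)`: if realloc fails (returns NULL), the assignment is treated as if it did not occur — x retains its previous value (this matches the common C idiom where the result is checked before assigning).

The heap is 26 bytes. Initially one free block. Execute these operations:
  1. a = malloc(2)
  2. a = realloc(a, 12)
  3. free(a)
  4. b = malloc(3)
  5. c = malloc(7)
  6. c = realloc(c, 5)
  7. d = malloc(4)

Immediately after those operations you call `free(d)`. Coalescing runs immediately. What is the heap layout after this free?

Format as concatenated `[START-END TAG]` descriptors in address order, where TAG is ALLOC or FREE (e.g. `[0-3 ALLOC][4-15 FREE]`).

Answer: [0-2 ALLOC][3-7 ALLOC][8-25 FREE]

Derivation:
Op 1: a = malloc(2) -> a = 0; heap: [0-1 ALLOC][2-25 FREE]
Op 2: a = realloc(a, 12) -> a = 0; heap: [0-11 ALLOC][12-25 FREE]
Op 3: free(a) -> (freed a); heap: [0-25 FREE]
Op 4: b = malloc(3) -> b = 0; heap: [0-2 ALLOC][3-25 FREE]
Op 5: c = malloc(7) -> c = 3; heap: [0-2 ALLOC][3-9 ALLOC][10-25 FREE]
Op 6: c = realloc(c, 5) -> c = 3; heap: [0-2 ALLOC][3-7 ALLOC][8-25 FREE]
Op 7: d = malloc(4) -> d = 8; heap: [0-2 ALLOC][3-7 ALLOC][8-11 ALLOC][12-25 FREE]
free(d): d = 8 -> block [8-11 ALLOC]; mark free, coalesce with adjacent free neighbors -> [0-2 ALLOC][3-7 ALLOC][8-25 FREE]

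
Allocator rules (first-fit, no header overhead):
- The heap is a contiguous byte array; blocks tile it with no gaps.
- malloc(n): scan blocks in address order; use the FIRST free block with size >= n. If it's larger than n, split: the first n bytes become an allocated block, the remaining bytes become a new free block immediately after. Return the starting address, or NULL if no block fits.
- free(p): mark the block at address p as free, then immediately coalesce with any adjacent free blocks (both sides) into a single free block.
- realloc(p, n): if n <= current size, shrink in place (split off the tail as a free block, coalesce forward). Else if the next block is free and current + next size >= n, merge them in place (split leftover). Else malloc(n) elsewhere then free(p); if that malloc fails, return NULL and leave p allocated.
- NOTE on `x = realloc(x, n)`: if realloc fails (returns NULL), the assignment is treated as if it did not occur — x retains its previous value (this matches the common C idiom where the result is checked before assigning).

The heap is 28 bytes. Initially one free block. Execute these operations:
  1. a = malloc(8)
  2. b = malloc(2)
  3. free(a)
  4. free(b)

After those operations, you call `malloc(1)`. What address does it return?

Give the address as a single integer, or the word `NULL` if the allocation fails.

Op 1: a = malloc(8) -> a = 0; heap: [0-7 ALLOC][8-27 FREE]
Op 2: b = malloc(2) -> b = 8; heap: [0-7 ALLOC][8-9 ALLOC][10-27 FREE]
Op 3: free(a) -> (freed a); heap: [0-7 FREE][8-9 ALLOC][10-27 FREE]
Op 4: free(b) -> (freed b); heap: [0-27 FREE]
malloc(1): first-fit scan over [0-27 FREE] -> 0

Answer: 0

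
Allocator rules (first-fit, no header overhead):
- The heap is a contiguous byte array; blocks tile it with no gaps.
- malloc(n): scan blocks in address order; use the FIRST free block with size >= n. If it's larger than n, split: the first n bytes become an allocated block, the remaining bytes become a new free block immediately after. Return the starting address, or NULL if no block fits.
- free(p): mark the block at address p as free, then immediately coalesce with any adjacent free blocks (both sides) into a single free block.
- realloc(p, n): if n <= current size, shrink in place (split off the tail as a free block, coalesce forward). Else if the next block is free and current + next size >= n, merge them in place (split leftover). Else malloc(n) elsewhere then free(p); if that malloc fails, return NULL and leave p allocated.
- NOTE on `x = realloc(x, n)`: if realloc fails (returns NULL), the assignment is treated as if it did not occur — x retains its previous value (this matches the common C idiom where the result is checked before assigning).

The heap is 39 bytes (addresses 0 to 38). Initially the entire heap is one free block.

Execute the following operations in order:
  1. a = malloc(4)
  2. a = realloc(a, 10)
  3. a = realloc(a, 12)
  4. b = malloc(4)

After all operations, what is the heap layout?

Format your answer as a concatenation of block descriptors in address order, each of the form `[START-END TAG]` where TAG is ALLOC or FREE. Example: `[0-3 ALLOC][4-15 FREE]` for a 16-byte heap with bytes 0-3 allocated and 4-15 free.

Answer: [0-11 ALLOC][12-15 ALLOC][16-38 FREE]

Derivation:
Op 1: a = malloc(4) -> a = 0; heap: [0-3 ALLOC][4-38 FREE]
Op 2: a = realloc(a, 10) -> a = 0; heap: [0-9 ALLOC][10-38 FREE]
Op 3: a = realloc(a, 12) -> a = 0; heap: [0-11 ALLOC][12-38 FREE]
Op 4: b = malloc(4) -> b = 12; heap: [0-11 ALLOC][12-15 ALLOC][16-38 FREE]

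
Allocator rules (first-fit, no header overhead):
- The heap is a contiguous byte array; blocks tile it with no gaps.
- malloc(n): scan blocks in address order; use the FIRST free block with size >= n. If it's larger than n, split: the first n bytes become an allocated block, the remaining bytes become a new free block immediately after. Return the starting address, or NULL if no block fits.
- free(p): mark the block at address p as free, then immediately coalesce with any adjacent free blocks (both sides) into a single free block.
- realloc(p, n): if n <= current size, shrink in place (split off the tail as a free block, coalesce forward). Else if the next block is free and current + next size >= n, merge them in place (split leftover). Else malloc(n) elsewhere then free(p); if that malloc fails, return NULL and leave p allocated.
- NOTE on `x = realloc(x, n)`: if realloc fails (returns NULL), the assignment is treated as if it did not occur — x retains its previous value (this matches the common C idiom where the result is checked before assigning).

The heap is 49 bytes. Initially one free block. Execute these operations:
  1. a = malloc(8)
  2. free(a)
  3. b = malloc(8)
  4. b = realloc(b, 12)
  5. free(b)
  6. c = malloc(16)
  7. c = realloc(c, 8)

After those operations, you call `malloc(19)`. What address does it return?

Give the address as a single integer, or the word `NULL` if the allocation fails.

Answer: 8

Derivation:
Op 1: a = malloc(8) -> a = 0; heap: [0-7 ALLOC][8-48 FREE]
Op 2: free(a) -> (freed a); heap: [0-48 FREE]
Op 3: b = malloc(8) -> b = 0; heap: [0-7 ALLOC][8-48 FREE]
Op 4: b = realloc(b, 12) -> b = 0; heap: [0-11 ALLOC][12-48 FREE]
Op 5: free(b) -> (freed b); heap: [0-48 FREE]
Op 6: c = malloc(16) -> c = 0; heap: [0-15 ALLOC][16-48 FREE]
Op 7: c = realloc(c, 8) -> c = 0; heap: [0-7 ALLOC][8-48 FREE]
malloc(19): first-fit scan over [0-7 ALLOC][8-48 FREE] -> 8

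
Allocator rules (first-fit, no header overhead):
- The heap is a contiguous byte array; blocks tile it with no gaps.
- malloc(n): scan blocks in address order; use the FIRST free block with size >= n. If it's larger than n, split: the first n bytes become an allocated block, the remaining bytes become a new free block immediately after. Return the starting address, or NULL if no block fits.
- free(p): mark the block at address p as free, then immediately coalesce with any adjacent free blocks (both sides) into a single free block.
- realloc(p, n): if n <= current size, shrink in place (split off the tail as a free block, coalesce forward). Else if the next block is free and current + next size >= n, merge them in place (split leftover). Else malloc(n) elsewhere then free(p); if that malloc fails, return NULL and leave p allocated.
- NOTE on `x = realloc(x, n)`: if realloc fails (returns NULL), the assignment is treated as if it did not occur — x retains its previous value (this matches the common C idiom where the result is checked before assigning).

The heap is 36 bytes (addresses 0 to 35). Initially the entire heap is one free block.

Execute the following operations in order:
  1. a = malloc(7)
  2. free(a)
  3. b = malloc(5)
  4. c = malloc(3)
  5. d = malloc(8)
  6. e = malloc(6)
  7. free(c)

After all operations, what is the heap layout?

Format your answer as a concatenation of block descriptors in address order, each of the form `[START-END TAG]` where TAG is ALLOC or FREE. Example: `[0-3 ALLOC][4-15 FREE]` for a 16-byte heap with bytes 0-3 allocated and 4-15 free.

Op 1: a = malloc(7) -> a = 0; heap: [0-6 ALLOC][7-35 FREE]
Op 2: free(a) -> (freed a); heap: [0-35 FREE]
Op 3: b = malloc(5) -> b = 0; heap: [0-4 ALLOC][5-35 FREE]
Op 4: c = malloc(3) -> c = 5; heap: [0-4 ALLOC][5-7 ALLOC][8-35 FREE]
Op 5: d = malloc(8) -> d = 8; heap: [0-4 ALLOC][5-7 ALLOC][8-15 ALLOC][16-35 FREE]
Op 6: e = malloc(6) -> e = 16; heap: [0-4 ALLOC][5-7 ALLOC][8-15 ALLOC][16-21 ALLOC][22-35 FREE]
Op 7: free(c) -> (freed c); heap: [0-4 ALLOC][5-7 FREE][8-15 ALLOC][16-21 ALLOC][22-35 FREE]

Answer: [0-4 ALLOC][5-7 FREE][8-15 ALLOC][16-21 ALLOC][22-35 FREE]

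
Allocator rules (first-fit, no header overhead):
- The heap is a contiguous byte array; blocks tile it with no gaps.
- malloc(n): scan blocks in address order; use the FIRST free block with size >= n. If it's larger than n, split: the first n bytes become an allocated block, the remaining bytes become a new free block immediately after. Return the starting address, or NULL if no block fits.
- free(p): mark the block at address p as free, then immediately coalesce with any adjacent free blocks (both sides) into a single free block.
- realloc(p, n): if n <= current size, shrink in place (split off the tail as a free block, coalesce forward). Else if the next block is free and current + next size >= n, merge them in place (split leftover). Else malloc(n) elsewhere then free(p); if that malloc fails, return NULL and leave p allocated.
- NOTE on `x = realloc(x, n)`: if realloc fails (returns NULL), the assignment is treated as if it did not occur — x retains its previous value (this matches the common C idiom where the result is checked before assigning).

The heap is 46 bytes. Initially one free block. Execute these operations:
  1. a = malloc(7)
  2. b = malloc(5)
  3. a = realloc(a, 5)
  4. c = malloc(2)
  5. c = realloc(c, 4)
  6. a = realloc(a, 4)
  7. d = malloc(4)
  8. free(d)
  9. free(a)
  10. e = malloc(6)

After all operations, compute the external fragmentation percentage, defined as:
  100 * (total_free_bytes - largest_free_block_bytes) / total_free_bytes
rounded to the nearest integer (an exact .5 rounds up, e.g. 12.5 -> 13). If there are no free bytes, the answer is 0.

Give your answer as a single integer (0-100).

Op 1: a = malloc(7) -> a = 0; heap: [0-6 ALLOC][7-45 FREE]
Op 2: b = malloc(5) -> b = 7; heap: [0-6 ALLOC][7-11 ALLOC][12-45 FREE]
Op 3: a = realloc(a, 5) -> a = 0; heap: [0-4 ALLOC][5-6 FREE][7-11 ALLOC][12-45 FREE]
Op 4: c = malloc(2) -> c = 5; heap: [0-4 ALLOC][5-6 ALLOC][7-11 ALLOC][12-45 FREE]
Op 5: c = realloc(c, 4) -> c = 12; heap: [0-4 ALLOC][5-6 FREE][7-11 ALLOC][12-15 ALLOC][16-45 FREE]
Op 6: a = realloc(a, 4) -> a = 0; heap: [0-3 ALLOC][4-6 FREE][7-11 ALLOC][12-15 ALLOC][16-45 FREE]
Op 7: d = malloc(4) -> d = 16; heap: [0-3 ALLOC][4-6 FREE][7-11 ALLOC][12-15 ALLOC][16-19 ALLOC][20-45 FREE]
Op 8: free(d) -> (freed d); heap: [0-3 ALLOC][4-6 FREE][7-11 ALLOC][12-15 ALLOC][16-45 FREE]
Op 9: free(a) -> (freed a); heap: [0-6 FREE][7-11 ALLOC][12-15 ALLOC][16-45 FREE]
Op 10: e = malloc(6) -> e = 0; heap: [0-5 ALLOC][6-6 FREE][7-11 ALLOC][12-15 ALLOC][16-45 FREE]
Free blocks: [1 30] total_free=31 largest=30 -> 100*(31-30)/31 = 100/31 ≈ 3.226 -> rounds to 3

Answer: 3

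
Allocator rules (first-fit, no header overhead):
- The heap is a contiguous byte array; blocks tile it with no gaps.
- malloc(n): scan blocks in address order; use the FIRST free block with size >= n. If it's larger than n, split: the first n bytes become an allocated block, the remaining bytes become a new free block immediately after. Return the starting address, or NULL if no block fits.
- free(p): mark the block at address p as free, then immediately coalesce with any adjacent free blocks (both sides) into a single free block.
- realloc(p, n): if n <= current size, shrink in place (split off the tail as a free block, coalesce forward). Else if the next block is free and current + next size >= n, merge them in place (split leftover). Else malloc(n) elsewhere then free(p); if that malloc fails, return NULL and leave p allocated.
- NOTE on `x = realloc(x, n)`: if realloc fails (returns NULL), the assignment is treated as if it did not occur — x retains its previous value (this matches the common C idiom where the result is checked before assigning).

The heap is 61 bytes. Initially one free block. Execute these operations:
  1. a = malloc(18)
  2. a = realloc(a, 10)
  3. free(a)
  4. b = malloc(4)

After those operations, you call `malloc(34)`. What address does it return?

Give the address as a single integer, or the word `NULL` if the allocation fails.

Op 1: a = malloc(18) -> a = 0; heap: [0-17 ALLOC][18-60 FREE]
Op 2: a = realloc(a, 10) -> a = 0; heap: [0-9 ALLOC][10-60 FREE]
Op 3: free(a) -> (freed a); heap: [0-60 FREE]
Op 4: b = malloc(4) -> b = 0; heap: [0-3 ALLOC][4-60 FREE]
malloc(34): first-fit scan over [0-3 ALLOC][4-60 FREE] -> 4

Answer: 4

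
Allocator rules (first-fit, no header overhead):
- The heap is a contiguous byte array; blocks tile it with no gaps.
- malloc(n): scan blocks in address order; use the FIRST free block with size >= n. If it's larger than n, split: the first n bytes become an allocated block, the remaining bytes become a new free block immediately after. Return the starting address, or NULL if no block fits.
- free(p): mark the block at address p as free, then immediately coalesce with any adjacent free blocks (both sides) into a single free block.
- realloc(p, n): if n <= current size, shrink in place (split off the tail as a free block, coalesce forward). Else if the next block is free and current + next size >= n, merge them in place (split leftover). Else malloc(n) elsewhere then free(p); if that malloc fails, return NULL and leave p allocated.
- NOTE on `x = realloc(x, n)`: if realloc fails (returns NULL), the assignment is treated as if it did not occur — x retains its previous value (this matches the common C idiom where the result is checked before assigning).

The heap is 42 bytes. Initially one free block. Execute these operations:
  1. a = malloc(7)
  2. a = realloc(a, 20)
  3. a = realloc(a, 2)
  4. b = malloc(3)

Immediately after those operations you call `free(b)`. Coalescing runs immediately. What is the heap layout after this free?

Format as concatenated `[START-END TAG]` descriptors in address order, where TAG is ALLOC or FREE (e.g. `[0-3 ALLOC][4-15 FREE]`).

Answer: [0-1 ALLOC][2-41 FREE]

Derivation:
Op 1: a = malloc(7) -> a = 0; heap: [0-6 ALLOC][7-41 FREE]
Op 2: a = realloc(a, 20) -> a = 0; heap: [0-19 ALLOC][20-41 FREE]
Op 3: a = realloc(a, 2) -> a = 0; heap: [0-1 ALLOC][2-41 FREE]
Op 4: b = malloc(3) -> b = 2; heap: [0-1 ALLOC][2-4 ALLOC][5-41 FREE]
free(b): b = 2 -> block [2-4 ALLOC]; mark free, coalesce with adjacent free neighbors -> [0-1 ALLOC][2-41 FREE]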